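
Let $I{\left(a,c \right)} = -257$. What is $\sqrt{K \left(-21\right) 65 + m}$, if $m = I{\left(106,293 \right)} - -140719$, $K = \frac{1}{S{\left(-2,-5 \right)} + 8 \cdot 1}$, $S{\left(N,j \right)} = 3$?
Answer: $\frac{\sqrt{16980887}}{11} \approx 374.62$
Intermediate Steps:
$K = \frac{1}{11}$ ($K = \frac{1}{3 + 8 \cdot 1} = \frac{1}{3 + 8} = \frac{1}{11} \approx 0.090909$)
$m = 140462$ ($m = -257 - -140719 = -257 + 140719 = 140462$)
$\sqrt{K \left(-21\right) 65 + m} = \sqrt{\frac{1}{11} \left(-21\right) 65 + 140462} = \sqrt{\left(- \frac{21}{11}\right) 65 + 140462} = \sqrt{- \frac{1365}{11} + 140462} = \sqrt{\frac{1543717}{11}} = \frac{\sqrt{16980887}}{11}$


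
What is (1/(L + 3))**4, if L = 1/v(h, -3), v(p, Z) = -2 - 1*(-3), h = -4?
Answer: 1/256 ≈ 0.0039063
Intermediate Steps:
v(p, Z) = 1 (v(p, Z) = -2 + 3 = 1)
L = 1 (L = 1/1 = 1)
(1/(L + 3))**4 = (1/(1 + 3))**4 = (1/4)**4 = 1/256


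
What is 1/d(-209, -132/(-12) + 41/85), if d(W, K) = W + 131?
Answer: -1/78 ≈ -0.012821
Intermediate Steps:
d(W, K) = 131 + W
1/d(-209, -132/(-12) + 41/85) = 1/(131 - 209) = 1/(-78) = -1/78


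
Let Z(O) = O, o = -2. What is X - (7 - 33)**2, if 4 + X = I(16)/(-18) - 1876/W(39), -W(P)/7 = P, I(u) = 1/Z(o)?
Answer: -315011/468 ≈ -673.10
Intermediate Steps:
I(u) = -1/2 (I(u) = 1/(-2) = -1/2)
W(P) = -7*P
X = 1357/468 (X = -4 + (-1/2/(-18) - 1876/((-7*39))) = -4 + (-1/2*(-1/18) - 1876/(-273)) = -4 + (1/36 - 1876*(-1/273)) = -4 + (1/36 + 268/39) = -4 + 3229/468 = 1357/468 ≈ 2.8996)
X - (7 - 33)**2 = 1357/468 - (7 - 33)**2 = 1357/468 - 1*(-26)**2 = 1357/468 - 1*676 = 1357/468 - 676 = -315011/468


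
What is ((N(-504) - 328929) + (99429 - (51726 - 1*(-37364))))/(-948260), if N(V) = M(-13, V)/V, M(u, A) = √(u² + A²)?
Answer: 31859/94826 + √254185/477923040 ≈ 0.33597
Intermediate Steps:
M(u, A) = √(A² + u²)
N(V) = √(169 + V²)/V (N(V) = √(V² + (-13)²)/V = √(V² + 169)/V = √(169 + V²)/V)
((N(-504) - 328929) + (99429 - (51726 - 1*(-37364))))/(-948260) = ((√(169 + (-504)²)/(-504) - 328929) + (99429 - (51726 - 1*(-37364))))/(-948260) = ((-√(169 + 254016)/504 - 328929) + (99429 - (51726 + 37364)))*(-1/948260) = ((-√254185/504 - 328929) + (99429 - 1*89090))*(-1/948260) = ((-328929 - √254185/504) + (99429 - 89090))*(-1/948260) = ((-328929 - √254185/504) + 10339)*(-1/948260) = (-318590 - √254185/504)*(-1/948260) = 31859/94826 + √254185/477923040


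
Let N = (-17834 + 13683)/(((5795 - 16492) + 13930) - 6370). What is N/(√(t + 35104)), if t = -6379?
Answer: 4151*√1149/18022065 ≈ 0.0078074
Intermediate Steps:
N = 4151/3137 (N = -4151/((-10697 + 13930) - 6370) = -4151/(3233 - 6370) = -4151/(-3137) = -4151*(-1/3137) = 4151/3137 ≈ 1.3232)
N/(√(t + 35104)) = 4151/(3137*(√(-6379 + 35104))) = 4151/(3137*(√28725)) = 4151/(3137*((5*√1149))) = 4151*(√1149/5745)/3137 = 4151*√1149/18022065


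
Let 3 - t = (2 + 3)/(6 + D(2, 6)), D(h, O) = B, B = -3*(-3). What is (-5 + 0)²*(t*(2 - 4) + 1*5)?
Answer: -25/3 ≈ -8.3333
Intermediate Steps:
B = 9
D(h, O) = 9
t = 8/3 (t = 3 - (2 + 3)/(6 + 9) = 3 - 5/15 = 3 - 1*⅓ = 3 - ⅓ = 8/3 ≈ 2.6667)
(-5 + 0)²*(t*(2 - 4) + 1*5) = (-5 + 0)²*(8*(2 - 4)/3 + 1*5) = (-5)²*((8/3)*(-2) + 5) = 25*(-16/3 + 5) = 25*(-⅓) = -25/3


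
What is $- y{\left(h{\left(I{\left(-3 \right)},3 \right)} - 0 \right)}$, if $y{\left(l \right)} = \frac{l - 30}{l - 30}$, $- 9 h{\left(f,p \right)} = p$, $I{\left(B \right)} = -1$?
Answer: $-1$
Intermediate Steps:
$h{\left(f,p \right)} = - \frac{p}{9}$
$y{\left(l \right)} = 1$ ($y{\left(l \right)} = \frac{-30 + l}{-30 + l} = 1$)
$- y{\left(h{\left(I{\left(-3 \right)},3 \right)} - 0 \right)} = \left(-1\right) 1 = -1$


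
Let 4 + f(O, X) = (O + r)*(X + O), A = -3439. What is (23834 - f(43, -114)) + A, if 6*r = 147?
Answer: 50383/2 ≈ 25192.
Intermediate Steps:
r = 49/2 (r = (1/6)*147 = 49/2 ≈ 24.500)
f(O, X) = -4 + (49/2 + O)*(O + X) (f(O, X) = -4 + (O + 49/2)*(X + O) = -4 + (49/2 + O)*(O + X))
(23834 - f(43, -114)) + A = (23834 - (-4 + 43**2 + (49/2)*43 + (49/2)*(-114) + 43*(-114))) - 3439 = (23834 - (-4 + 1849 + 2107/2 - 2793 - 4902)) - 3439 = (23834 - 1*(-9593/2)) - 3439 = (23834 + 9593/2) - 3439 = 57261/2 - 3439 = 50383/2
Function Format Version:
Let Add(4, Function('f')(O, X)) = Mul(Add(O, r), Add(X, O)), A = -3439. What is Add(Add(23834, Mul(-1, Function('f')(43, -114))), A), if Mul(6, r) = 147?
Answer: Rational(50383, 2) ≈ 25192.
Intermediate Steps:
r = Rational(49, 2) (r = Mul(Rational(1, 6), 147) = Rational(49, 2) ≈ 24.500)
Function('f')(O, X) = Add(-4, Mul(Add(Rational(49, 2), O), Add(O, X))) (Function('f')(O, X) = Add(-4, Mul(Add(O, Rational(49, 2)), Add(X, O))) = Add(-4, Mul(Add(Rational(49, 2), O), Add(O, X))))
Add(Add(23834, Mul(-1, Function('f')(43, -114))), A) = Add(Add(23834, Mul(-1, Add(-4, Pow(43, 2), Mul(Rational(49, 2), 43), Mul(Rational(49, 2), -114), Mul(43, -114)))), -3439) = Add(Add(23834, Mul(-1, Add(-4, 1849, Rational(2107, 2), -2793, -4902))), -3439) = Add(Add(23834, Mul(-1, Rational(-9593, 2))), -3439) = Add(Add(23834, Rational(9593, 2)), -3439) = Add(Rational(57261, 2), -3439) = Rational(50383, 2)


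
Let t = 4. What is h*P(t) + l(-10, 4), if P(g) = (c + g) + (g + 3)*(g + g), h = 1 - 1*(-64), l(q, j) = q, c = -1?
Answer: 3825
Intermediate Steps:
h = 65 (h = 1 + 64 = 65)
P(g) = -1 + g + 2*g*(3 + g) (P(g) = (-1 + g) + (g + 3)*(g + g) = (-1 + g) + (3 + g)*(2*g) = (-1 + g) + 2*g*(3 + g) = -1 + g + 2*g*(3 + g))
h*P(t) + l(-10, 4) = 65*(-1 + 2*4² + 7*4) - 10 = 65*(-1 + 2*16 + 28) - 10 = 65*(-1 + 32 + 28) - 10 = 65*59 - 10 = 3835 - 10 = 3825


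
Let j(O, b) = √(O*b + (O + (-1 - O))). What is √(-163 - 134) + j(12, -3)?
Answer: I*(√37 + 3*√33) ≈ 23.316*I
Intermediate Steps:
j(O, b) = √(-1 + O*b) (j(O, b) = √(O*b - 1) = √(-1 + O*b))
√(-163 - 134) + j(12, -3) = √(-163 - 134) + √(-1 + 12*(-3)) = √(-297) + √(-1 - 36) = 3*I*√33 + √(-37) = 3*I*√33 + I*√37 = I*√37 + 3*I*√33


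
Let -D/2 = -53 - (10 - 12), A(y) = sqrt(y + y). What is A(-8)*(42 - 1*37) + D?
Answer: 102 + 20*I ≈ 102.0 + 20.0*I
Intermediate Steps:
A(y) = sqrt(2)*sqrt(y) (A(y) = sqrt(2*y) = sqrt(2)*sqrt(y))
D = 102 (D = -2*(-53 - (10 - 12)) = -2*(-53 - 1*(-2)) = -2*(-53 + 2) = -2*(-51) = 102)
A(-8)*(42 - 1*37) + D = (sqrt(2)*sqrt(-8))*(42 - 1*37) + 102 = (sqrt(2)*(2*I*sqrt(2)))*(42 - 37) + 102 = (4*I)*5 + 102 = 20*I + 102 = 102 + 20*I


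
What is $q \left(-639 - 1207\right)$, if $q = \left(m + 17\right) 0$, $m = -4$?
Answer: $0$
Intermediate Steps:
$q = 0$ ($q = \left(-4 + 17\right) 0 = 13 \cdot 0 = 0$)
$q \left(-639 - 1207\right) = 0 \left(-639 - 1207\right) = 0 \left(-1846\right) = 0$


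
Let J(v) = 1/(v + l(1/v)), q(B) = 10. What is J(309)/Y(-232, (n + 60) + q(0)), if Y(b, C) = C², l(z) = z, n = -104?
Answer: 309/110377192 ≈ 2.7995e-6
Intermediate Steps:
J(v) = 1/(v + 1/v)
J(309)/Y(-232, (n + 60) + q(0)) = (309/(1 + 309²))/(((-104 + 60) + 10)²) = (309/(1 + 95481))/((-44 + 10)²) = (309/95482)/((-34)²) = (309*(1/95482))/1156 = (309/95482)*(1/1156) = 309/110377192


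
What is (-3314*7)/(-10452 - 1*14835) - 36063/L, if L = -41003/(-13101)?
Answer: -11946179298587/1036842861 ≈ -11522.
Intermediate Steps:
L = 41003/13101 (L = -41003*(-1/13101) = 41003/13101 ≈ 3.1298)
(-3314*7)/(-10452 - 1*14835) - 36063/L = (-3314*7)/(-10452 - 1*14835) - 36063/41003/13101 = -23198/(-10452 - 14835) - 36063*13101/41003 = -23198/(-25287) - 472461363/41003 = -23198*(-1/25287) - 472461363/41003 = 23198/25287 - 472461363/41003 = -11946179298587/1036842861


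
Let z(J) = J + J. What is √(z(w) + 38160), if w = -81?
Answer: 3*√4222 ≈ 194.93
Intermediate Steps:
z(J) = 2*J
√(z(w) + 38160) = √(2*(-81) + 38160) = √(-162 + 38160) = √37998 = 3*√4222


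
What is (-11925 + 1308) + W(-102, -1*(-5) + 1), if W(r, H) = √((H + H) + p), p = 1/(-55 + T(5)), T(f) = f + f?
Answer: -10617 + 7*√55/15 ≈ -10614.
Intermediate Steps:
T(f) = 2*f
p = -1/45 (p = 1/(-55 + 2*5) = 1/(-55 + 10) = 1/(-45) = -1/45 ≈ -0.022222)
W(r, H) = √(-1/45 + 2*H) (W(r, H) = √((H + H) - 1/45) = √(2*H - 1/45) = √(-1/45 + 2*H))
(-11925 + 1308) + W(-102, -1*(-5) + 1) = (-11925 + 1308) + √(-5 + 450*(-1*(-5) + 1))/15 = -10617 + √(-5 + 450*(5 + 1))/15 = -10617 + √(-5 + 450*6)/15 = -10617 + √(-5 + 2700)/15 = -10617 + √2695/15 = -10617 + (7*√55)/15 = -10617 + 7*√55/15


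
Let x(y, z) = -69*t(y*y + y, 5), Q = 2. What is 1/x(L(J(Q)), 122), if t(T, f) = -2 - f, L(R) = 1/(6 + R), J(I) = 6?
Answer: 1/483 ≈ 0.0020704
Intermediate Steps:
x(y, z) = 483 (x(y, z) = -69*(-2 - 1*5) = -69*(-2 - 5) = -69*(-7) = 483)
1/x(L(J(Q)), 122) = 1/483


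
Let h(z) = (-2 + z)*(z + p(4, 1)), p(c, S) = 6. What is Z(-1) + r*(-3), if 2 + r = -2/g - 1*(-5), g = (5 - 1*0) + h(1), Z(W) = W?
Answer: -13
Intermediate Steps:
h(z) = (-2 + z)*(6 + z) (h(z) = (-2 + z)*(z + 6) = (-2 + z)*(6 + z))
g = -2 (g = (5 - 1*0) + (-12 + 1² + 4*1) = (5 + 0) + (-12 + 1 + 4) = 5 - 7 = -2)
r = 4 (r = -2 + (-2/(-2) - 1*(-5)) = -2 + (-2*(-½) + 5) = -2 + (1 + 5) = -2 + 6 = 4)
Z(-1) + r*(-3) = -1 + 4*(-3) = -1 - 12 = -13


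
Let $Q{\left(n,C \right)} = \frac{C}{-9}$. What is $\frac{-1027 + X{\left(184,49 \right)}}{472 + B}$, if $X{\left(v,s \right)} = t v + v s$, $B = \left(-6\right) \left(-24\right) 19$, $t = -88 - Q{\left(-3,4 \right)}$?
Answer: $- \frac{73091}{28872} \approx -2.5316$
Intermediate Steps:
$Q{\left(n,C \right)} = - \frac{C}{9}$ ($Q{\left(n,C \right)} = C \left(- \frac{1}{9}\right) = - \frac{C}{9}$)
$t = - \frac{788}{9}$ ($t = -88 - \left(- \frac{1}{9}\right) 4 = -88 - - \frac{4}{9} = -88 + \frac{4}{9} = - \frac{788}{9} \approx -87.556$)
$B = 2736$ ($B = 144 \cdot 19 = 2736$)
$X{\left(v,s \right)} = - \frac{788 v}{9} + s v$ ($X{\left(v,s \right)} = - \frac{788 v}{9} + v s = - \frac{788 v}{9} + s v$)
$\frac{-1027 + X{\left(184,49 \right)}}{472 + B} = \frac{-1027 + \frac{1}{9} \cdot 184 \left(-788 + 9 \cdot 49\right)}{472 + 2736} = \frac{-1027 + \frac{1}{9} \cdot 184 \left(-788 + 441\right)}{3208} = \left(-1027 + \frac{1}{9} \cdot 184 \left(-347\right)\right) \frac{1}{3208} = \left(-1027 - \frac{63848}{9}\right) \frac{1}{3208} = \left(- \frac{73091}{9}\right) \frac{1}{3208} = - \frac{73091}{28872}$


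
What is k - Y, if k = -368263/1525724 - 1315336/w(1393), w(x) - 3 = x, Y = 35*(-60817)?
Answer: 1132927480295617/532477676 ≈ 2.1277e+6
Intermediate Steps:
Y = -2128595
w(x) = 3 + x
k = -501838449603/532477676 (k = -368263/1525724 - 1315336/(3 + 1393) = -368263*1/1525724 - 1315336/1396 = -368263/1525724 - 1315336*1/1396 = -368263/1525724 - 328834/349 = -501838449603/532477676 ≈ -942.46)
k - Y = -501838449603/532477676 - 1*(-2128595) = -501838449603/532477676 + 2128595 = 1132927480295617/532477676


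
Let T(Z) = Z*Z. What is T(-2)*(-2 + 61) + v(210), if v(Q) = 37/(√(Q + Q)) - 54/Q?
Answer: 8251/35 + 37*√105/210 ≈ 237.55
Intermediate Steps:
v(Q) = -54/Q + 37*√2/(2*√Q) (v(Q) = 37/(√(2*Q)) - 54/Q = 37/((√2*√Q)) - 54/Q = 37*(√2/(2*√Q)) - 54/Q = 37*√2/(2*√Q) - 54/Q = -54/Q + 37*√2/(2*√Q))
T(Z) = Z²
T(-2)*(-2 + 61) + v(210) = (-2)²*(-2 + 61) + (-54/210 + 37*√2/(2*√210)) = 4*59 + (-54*1/210 + 37*√2*(√210/210)/2) = 236 + (-9/35 + 37*√105/210) = 8251/35 + 37*√105/210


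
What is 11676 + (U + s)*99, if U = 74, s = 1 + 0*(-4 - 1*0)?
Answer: 19101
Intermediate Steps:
s = 1 (s = 1 + 0*(-4 + 0) = 1 + 0*(-4) = 1 + 0 = 1)
11676 + (U + s)*99 = 11676 + (74 + 1)*99 = 11676 + 75*99 = 11676 + 7425 = 19101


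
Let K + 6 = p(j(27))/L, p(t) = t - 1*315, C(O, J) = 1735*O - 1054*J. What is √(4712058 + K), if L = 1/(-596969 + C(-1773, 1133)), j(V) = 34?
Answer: √1372425038 ≈ 37046.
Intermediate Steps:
C(O, J) = -1054*J + 1735*O
p(t) = -315 + t (p(t) = t - 315 = -315 + t)
L = -1/4867306 (L = 1/(-596969 + (-1054*1133 + 1735*(-1773))) = 1/(-596969 + (-1194182 - 3076155)) = 1/(-596969 - 4270337) = 1/(-4867306) = -1/4867306 ≈ -2.0545e-7)
K = 1367712980 (K = -6 + (-315 + 34)/(-1/4867306) = -6 - 281*(-4867306) = -6 + 1367712986 = 1367712980)
√(4712058 + K) = √(4712058 + 1367712980) = √1372425038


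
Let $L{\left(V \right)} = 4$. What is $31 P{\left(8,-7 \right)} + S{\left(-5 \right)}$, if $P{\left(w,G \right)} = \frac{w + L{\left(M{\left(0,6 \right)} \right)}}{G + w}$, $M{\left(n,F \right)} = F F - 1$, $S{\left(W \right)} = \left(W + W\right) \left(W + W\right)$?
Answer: $472$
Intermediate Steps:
$S{\left(W \right)} = 4 W^{2}$ ($S{\left(W \right)} = 2 W 2 W = 4 W^{2}$)
$M{\left(n,F \right)} = -1 + F^{2}$ ($M{\left(n,F \right)} = F^{2} - 1 = -1 + F^{2}$)
$P{\left(w,G \right)} = \frac{4 + w}{G + w}$ ($P{\left(w,G \right)} = \frac{w + 4}{G + w} = \frac{4 + w}{G + w}$)
$31 P{\left(8,-7 \right)} + S{\left(-5 \right)} = 31 \frac{4 + 8}{-7 + 8} + 4 \left(-5\right)^{2} = 31 \cdot 1^{-1} \cdot 12 + 4 \cdot 25 = 31 \cdot 1 \cdot 12 + 100 = 31 \cdot 12 + 100 = 372 + 100 = 472$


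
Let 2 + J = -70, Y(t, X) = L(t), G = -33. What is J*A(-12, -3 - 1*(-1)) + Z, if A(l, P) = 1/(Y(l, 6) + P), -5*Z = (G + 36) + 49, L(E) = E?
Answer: -184/35 ≈ -5.2571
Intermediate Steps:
Y(t, X) = t
J = -72 (J = -2 - 70 = -72)
Z = -52/5 (Z = -((-33 + 36) + 49)/5 = -(3 + 49)/5 = -⅕*52 = -52/5 ≈ -10.400)
A(l, P) = 1/(P + l) (A(l, P) = 1/(l + P) = 1/(P + l))
J*A(-12, -3 - 1*(-1)) + Z = -72/((-3 - 1*(-1)) - 12) - 52/5 = -72/((-3 + 1) - 12) - 52/5 = -72/(-2 - 12) - 52/5 = -72/(-14) - 52/5 = -72*(-1/14) - 52/5 = 36/7 - 52/5 = -184/35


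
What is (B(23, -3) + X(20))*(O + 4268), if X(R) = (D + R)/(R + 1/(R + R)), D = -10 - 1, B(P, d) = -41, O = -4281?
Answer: 46917/89 ≈ 527.16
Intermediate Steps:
D = -11
X(R) = (-11 + R)/(R + 1/(2*R)) (X(R) = (-11 + R)/(R + 1/(R + R)) = (-11 + R)/(R + 1/(2*R)))
(B(23, -3) + X(20))*(O + 4268) = (-41 + 2*20*(-11 + 20)/(1 + 2*20²))*(-4281 + 4268) = (-41 + 2*20*9/(1 + 2*400))*(-13) = (-41 + 2*20*9/(1 + 800))*(-13) = (-41 + 2*20*9/801)*(-13) = (-41 + 2*20*(1/801)*9)*(-13) = (-41 + 40/89)*(-13) = -3609/89*(-13) = 46917/89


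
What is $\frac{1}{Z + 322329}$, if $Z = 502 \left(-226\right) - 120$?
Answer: $\frac{1}{208757} \approx 4.7903 \cdot 10^{-6}$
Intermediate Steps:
$Z = -113572$ ($Z = -113452 - 120 = -113572$)
$\frac{1}{Z + 322329} = \frac{1}{-113572 + 322329} = \frac{1}{208757}$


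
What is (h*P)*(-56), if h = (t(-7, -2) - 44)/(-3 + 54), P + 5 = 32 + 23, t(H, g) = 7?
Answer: 103600/51 ≈ 2031.4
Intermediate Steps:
P = 50 (P = -5 + (32 + 23) = -5 + 55 = 50)
h = -37/51 (h = (7 - 44)/(-3 + 54) = -37/51 ≈ -0.72549)
(h*P)*(-56) = -37/51*50*(-56) = -1850/51*(-56) = 103600/51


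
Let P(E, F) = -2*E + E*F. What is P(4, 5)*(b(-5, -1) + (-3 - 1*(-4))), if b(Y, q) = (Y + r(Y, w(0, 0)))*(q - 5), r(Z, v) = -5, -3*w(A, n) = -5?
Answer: 732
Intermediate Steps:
w(A, n) = 5/3 (w(A, n) = -1/3*(-5) = 5/3)
b(Y, q) = (-5 + Y)*(-5 + q) (b(Y, q) = (Y - 5)*(q - 5) = (-5 + Y)*(-5 + q))
P(4, 5)*(b(-5, -1) + (-3 - 1*(-4))) = (4*(-2 + 5))*((25 - 5*(-5) - 5*(-1) - 5*(-1)) + (-3 - 1*(-4))) = (4*3)*((25 + 25 + 5 + 5) + (-3 + 4)) = 12*(60 + 1) = 12*61 = 732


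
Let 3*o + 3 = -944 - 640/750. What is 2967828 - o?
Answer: 667832389/225 ≈ 2.9681e+6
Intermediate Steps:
o = -71089/225 (o = -1 + (-944 - 640/750)/3 = -1 + (-944 + (1/750)*(-640))/3 = -1 + (-944 - 64/75)/3 = -1 + (⅓)*(-70864/75) = -1 - 70864/225 = -71089/225 ≈ -315.95)
2967828 - o = 2967828 - 1*(-71089/225) = 2967828 + 71089/225 = 667832389/225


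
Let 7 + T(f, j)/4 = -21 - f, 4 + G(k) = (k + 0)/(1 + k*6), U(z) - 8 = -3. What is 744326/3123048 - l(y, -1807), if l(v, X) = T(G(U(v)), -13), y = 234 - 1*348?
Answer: 4689862957/48407244 ≈ 96.884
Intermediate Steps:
U(z) = 5 (U(z) = 8 - 3 = 5)
G(k) = -4 + k/(1 + 6*k) (G(k) = -4 + (k + 0)/(1 + k*6) = -4 + k/(1 + 6*k))
T(f, j) = -112 - 4*f (T(f, j) = -28 + 4*(-21 - f) = -28 + (-84 - 4*f) = -112 - 4*f)
y = -114 (y = 234 - 348 = -114)
l(v, X) = -2996/31 (l(v, X) = -112 - 4*(-4 - 23*5)/(1 + 6*5) = -112 - 4*(-4 - 115)/(1 + 30) = -112 - 4*(-119)/31 = -112 - 4*(-119/31) = -112 + 476/31 = -2996/31)
744326/3123048 - l(y, -1807) = 744326/3123048 - 1*(-2996/31) = 744326*(1/3123048) + 2996/31 = 372163/1561524 + 2996/31 = 4689862957/48407244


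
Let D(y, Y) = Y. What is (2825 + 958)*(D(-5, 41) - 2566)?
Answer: -9552075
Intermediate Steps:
(2825 + 958)*(D(-5, 41) - 2566) = (2825 + 958)*(41 - 2566) = 3783*(-2525) = -9552075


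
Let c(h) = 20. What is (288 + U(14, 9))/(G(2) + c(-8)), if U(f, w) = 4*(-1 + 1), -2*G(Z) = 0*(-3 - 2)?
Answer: 72/5 ≈ 14.400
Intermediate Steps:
G(Z) = 0 (G(Z) = -0*(-3 - 2) = -0*(-5) = -½*0 = 0)
U(f, w) = 0 (U(f, w) = 4*0 = 0)
(288 + U(14, 9))/(G(2) + c(-8)) = (288 + 0)/(0 + 20) = 288/20 = 288*(1/20) = 72/5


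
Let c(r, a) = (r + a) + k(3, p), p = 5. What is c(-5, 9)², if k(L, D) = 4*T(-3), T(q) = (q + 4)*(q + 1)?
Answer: 16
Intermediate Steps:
T(q) = (1 + q)*(4 + q) (T(q) = (4 + q)*(1 + q) = (1 + q)*(4 + q))
k(L, D) = -8 (k(L, D) = 4*(4 + (-3)² + 5*(-3)) = 4*(4 + 9 - 15) = 4*(-2) = -8)
c(r, a) = -8 + a + r (c(r, a) = (r + a) - 8 = (a + r) - 8 = -8 + a + r)
c(-5, 9)² = (-8 + 9 - 5)² = (-4)² = 16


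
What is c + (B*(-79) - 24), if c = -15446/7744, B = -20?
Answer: 6017109/3872 ≈ 1554.0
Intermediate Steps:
c = -7723/3872 (c = -15446*1/7744 = -7723/3872 ≈ -1.9946)
c + (B*(-79) - 24) = -7723/3872 + (-20*(-79) - 24) = -7723/3872 + (1580 - 24) = -7723/3872 + 1556 = 6017109/3872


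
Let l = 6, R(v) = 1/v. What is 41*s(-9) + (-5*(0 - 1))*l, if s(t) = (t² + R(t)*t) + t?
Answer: 3023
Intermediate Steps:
s(t) = 1 + t + t² (s(t) = (t² + t/t) + t = (t² + 1) + t = (1 + t²) + t = 1 + t + t²)
41*s(-9) + (-5*(0 - 1))*l = 41*(1 - 9*(1 - 9)) - 5*(0 - 1)*6 = 41*(1 - 9*(-8)) - 5*(-1)*6 = 41*(1 + 72) + 5*6 = 41*73 + 30 = 2993 + 30 = 3023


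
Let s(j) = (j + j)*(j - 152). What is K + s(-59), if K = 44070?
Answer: 68968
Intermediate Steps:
s(j) = 2*j*(-152 + j) (s(j) = (2*j)*(-152 + j) = 2*j*(-152 + j))
K + s(-59) = 44070 + 2*(-59)*(-152 - 59) = 44070 + 2*(-59)*(-211) = 44070 + 24898 = 68968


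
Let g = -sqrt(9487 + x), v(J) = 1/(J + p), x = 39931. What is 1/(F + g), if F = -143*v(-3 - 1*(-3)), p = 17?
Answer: 2431/14261353 - 289*sqrt(49418)/14261353 ≈ -0.0043344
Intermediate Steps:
v(J) = 1/(17 + J) (v(J) = 1/(J + 17) = 1/(17 + J))
F = -143/17 (F = -143/(17 + (-3 - 1*(-3))) = -143/(17 + (-3 + 3)) = -143/(17 + 0) = -143/17 ≈ -8.4118)
g = -sqrt(49418) (g = -sqrt(9487 + 39931) = -sqrt(49418) ≈ -222.30)
1/(F + g) = 1/(-143/17 - sqrt(49418))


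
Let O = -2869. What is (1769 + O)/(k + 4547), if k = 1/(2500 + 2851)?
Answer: -2943050/12165499 ≈ -0.24192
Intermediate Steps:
k = 1/5351 ≈ 0.00018688
(1769 + O)/(k + 4547) = (1769 - 2869)/(1/5351 + 4547) = -1100/24330998/5351 = -1100*5351/24330998 = -2943050/12165499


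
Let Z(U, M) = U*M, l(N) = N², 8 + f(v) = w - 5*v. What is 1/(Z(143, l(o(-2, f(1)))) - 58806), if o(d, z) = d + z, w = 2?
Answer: -1/34639 ≈ -2.8869e-5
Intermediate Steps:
f(v) = -6 - 5*v (f(v) = -8 + (2 - 5*v) = -6 - 5*v)
Z(U, M) = M*U
1/(Z(143, l(o(-2, f(1)))) - 58806) = 1/((-2 + (-6 - 5*1))²*143 - 58806) = 1/((-2 + (-6 - 5))²*143 - 58806) = 1/((-2 - 11)²*143 - 58806) = 1/((-13)²*143 - 58806) = 1/(169*143 - 58806) = 1/(24167 - 58806) = 1/(-34639) = -1/34639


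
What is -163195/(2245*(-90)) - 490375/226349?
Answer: -12428248739/9146763090 ≈ -1.3588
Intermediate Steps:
-163195/(2245*(-90)) - 490375/226349 = -163195/(-202050) - 490375*1/226349 = -163195*(-1/202050) - 490375/226349 = 32639/40410 - 490375/226349 = -12428248739/9146763090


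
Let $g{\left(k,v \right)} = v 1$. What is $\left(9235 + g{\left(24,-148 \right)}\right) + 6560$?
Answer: $15647$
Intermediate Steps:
$g{\left(k,v \right)} = v$
$\left(9235 + g{\left(24,-148 \right)}\right) + 6560 = \left(9235 - 148\right) + 6560 = 9087 + 6560 = 15647$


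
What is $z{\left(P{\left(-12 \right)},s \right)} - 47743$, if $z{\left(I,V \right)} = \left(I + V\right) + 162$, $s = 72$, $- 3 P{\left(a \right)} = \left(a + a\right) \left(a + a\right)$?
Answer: $-47701$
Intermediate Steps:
$P{\left(a \right)} = - \frac{4 a^{2}}{3}$ ($P{\left(a \right)} = - \frac{\left(a + a\right) \left(a + a\right)}{3} = - \frac{2 a 2 a}{3} = - \frac{4 a^{2}}{3}$)
$z{\left(I,V \right)} = 162 + I + V$
$z{\left(P{\left(-12 \right)},s \right)} - 47743 = \left(162 - \frac{4 \left(-12\right)^{2}}{3} + 72\right) - 47743 = \left(162 - 192 + 72\right) - 47743 = 42 - 47743 = -47701$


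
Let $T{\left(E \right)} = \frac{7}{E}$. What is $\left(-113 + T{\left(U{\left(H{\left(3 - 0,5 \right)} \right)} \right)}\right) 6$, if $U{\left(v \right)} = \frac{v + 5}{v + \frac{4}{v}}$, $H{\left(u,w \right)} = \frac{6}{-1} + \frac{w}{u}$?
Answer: $- \frac{13119}{13} \approx -1009.2$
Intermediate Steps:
$H{\left(u,w \right)} = -6 + \frac{w}{u}$ ($H{\left(u,w \right)} = 6 \left(-1\right) + \frac{w}{u} = -6 + \frac{w}{u}$)
$U{\left(v \right)} = \frac{5 + v}{v + \frac{4}{v}}$
$\left(-113 + T{\left(U{\left(H{\left(3 - 0,5 \right)} \right)} \right)}\right) 6 = \left(-113 + \frac{7}{\left(-6 + \frac{5}{3 - 0}\right) \frac{1}{4 + \left(-6 + \frac{5}{3 - 0}\right)^{2}} \left(5 - \left(6 - \frac{5}{3 - 0}\right)\right)}\right) 6 = \left(-113 + \frac{7}{\left(-6 + \frac{5}{3 + 0}\right) \frac{1}{4 + \left(-6 + \frac{5}{3 + 0}\right)^{2}} \left(5 - \left(6 - \frac{5}{3 + 0}\right)\right)}\right) 6 = \left(-113 + \frac{7}{\left(-6 + \frac{5}{3}\right) \frac{1}{4 + \left(-6 + \frac{5}{3}\right)^{2}} \left(5 - \left(6 - \frac{5}{3}\right)\right)}\right) 6 = \left(-113 + \frac{7}{\left(-6 + 5 \cdot \frac{1}{3}\right) \frac{1}{4 + \left(-6 + 5 \cdot \frac{1}{3}\right)^{2}} \left(5 + \left(-6 + 5 \cdot \frac{1}{3}\right)\right)}\right) 6 = \left(-113 + \frac{7}{\left(-6 + \frac{5}{3}\right) \frac{1}{4 + \left(-6 + \frac{5}{3}\right)^{2}} \left(5 + \left(-6 + \frac{5}{3}\right)\right)}\right) 6 = \left(-113 + \frac{7}{\left(- \frac{13}{3}\right) \frac{1}{4 + \left(- \frac{13}{3}\right)^{2}} \left(5 - \frac{13}{3}\right)}\right) 6 = \left(-113 + \frac{7}{\left(- \frac{13}{3}\right) \frac{1}{4 + \frac{169}{9}} \cdot \frac{2}{3}}\right) 6 = \left(-113 + \frac{7}{\left(- \frac{13}{3}\right) \frac{1}{\frac{205}{9}} \cdot \frac{2}{3}}\right) 6 = \left(-113 + \frac{7}{\left(- \frac{13}{3}\right) \frac{9}{205} \cdot \frac{2}{3}}\right) 6 = \left(-113 + \frac{7}{- \frac{26}{205}}\right) 6 = \left(-113 + 7 \left(- \frac{205}{26}\right)\right) 6 = \left(-113 - \frac{1435}{26}\right) 6 = \left(- \frac{4373}{26}\right) 6 = - \frac{13119}{13}$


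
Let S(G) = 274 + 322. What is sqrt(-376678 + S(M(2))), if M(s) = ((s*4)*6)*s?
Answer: I*sqrt(376082) ≈ 613.25*I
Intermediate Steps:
M(s) = 24*s**2 (M(s) = ((4*s)*6)*s = (24*s)*s = 24*s**2)
S(G) = 596
sqrt(-376678 + S(M(2))) = sqrt(-376678 + 596) = sqrt(-376082) = I*sqrt(376082)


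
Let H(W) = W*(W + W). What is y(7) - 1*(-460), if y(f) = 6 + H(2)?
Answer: 474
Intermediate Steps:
H(W) = 2*W**2 (H(W) = W*(2*W) = 2*W**2)
y(f) = 14 (y(f) = 6 + 2*2**2 = 6 + 2*4 = 6 + 8 = 14)
y(7) - 1*(-460) = 14 - 1*(-460) = 14 + 460 = 474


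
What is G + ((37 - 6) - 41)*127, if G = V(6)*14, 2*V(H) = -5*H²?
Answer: -2530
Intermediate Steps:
V(H) = -5*H²/2 (V(H) = (-5*H²)/2 = -5*H²/2)
G = -1260 (G = -5/2*6²*14 = -5/2*36*14 = -90*14 = -1260)
G + ((37 - 6) - 41)*127 = -1260 + ((37 - 6) - 41)*127 = -1260 + (31 - 41)*127 = -1260 - 10*127 = -1260 - 1270 = -2530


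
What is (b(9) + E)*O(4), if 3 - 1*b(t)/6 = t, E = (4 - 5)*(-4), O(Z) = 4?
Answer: -128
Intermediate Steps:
E = 4 (E = -1*(-4) = 4)
b(t) = 18 - 6*t
(b(9) + E)*O(4) = ((18 - 6*9) + 4)*4 = ((18 - 54) + 4)*4 = (-36 + 4)*4 = -32*4 = -128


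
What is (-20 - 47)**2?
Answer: 4489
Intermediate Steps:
(-20 - 47)**2 = (-67)**2 = 4489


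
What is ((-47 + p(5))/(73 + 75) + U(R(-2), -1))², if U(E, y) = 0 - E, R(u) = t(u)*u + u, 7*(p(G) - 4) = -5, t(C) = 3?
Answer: 15928081/268324 ≈ 59.361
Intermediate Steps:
p(G) = 23/7 (p(G) = 4 + (⅐)*(-5) = 4 - 5/7 = 23/7)
R(u) = 4*u (R(u) = 3*u + u = 4*u)
U(E, y) = -E
((-47 + p(5))/(73 + 75) + U(R(-2), -1))² = ((-47 + 23/7)/(73 + 75) - 4*(-2))² = (-306/7/148 - 1*(-8))² = (-306/7*1/148 + 8)² = (-153/518 + 8)² = (3991/518)² = 15928081/268324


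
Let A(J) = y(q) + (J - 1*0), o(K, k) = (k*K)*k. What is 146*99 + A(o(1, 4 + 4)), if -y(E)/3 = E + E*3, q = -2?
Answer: 14542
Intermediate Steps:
o(K, k) = K*k² (o(K, k) = (K*k)*k = K*k²)
y(E) = -12*E (y(E) = -3*(E + E*3) = -3*(E + 3*E) = -12*E)
A(J) = 24 + J (A(J) = -12*(-2) + (J - 1*0) = 24 + (J + 0) = 24 + J)
146*99 + A(o(1, 4 + 4)) = 146*99 + (24 + 1*(4 + 4)²) = 14454 + (24 + 1*8²) = 14454 + (24 + 1*64) = 14454 + (24 + 64) = 14454 + 88 = 14542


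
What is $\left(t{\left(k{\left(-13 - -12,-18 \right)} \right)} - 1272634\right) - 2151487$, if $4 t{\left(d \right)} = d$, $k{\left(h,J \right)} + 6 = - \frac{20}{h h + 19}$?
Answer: $- \frac{13696491}{4} \approx -3.4241 \cdot 10^{6}$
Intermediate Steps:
$k{\left(h,J \right)} = -6 - \frac{20}{19 + h^{2}}$ ($k{\left(h,J \right)} = -6 - \frac{20}{h h + 19} = -6 - \frac{20}{h^{2} + 19} = -6 - \frac{20}{19 + h^{2}}$)
$t{\left(d \right)} = \frac{d}{4}$
$\left(t{\left(k{\left(-13 - -12,-18 \right)} \right)} - 1272634\right) - 2151487 = \left(\frac{2 \frac{1}{19 + \left(-13 - -12\right)^{2}} \left(-67 - 3 \left(-13 - -12\right)^{2}\right)}{4} - 1272634\right) - 2151487 = \left(\frac{2 \frac{1}{19 + \left(-13 + 12\right)^{2}} \left(-67 - 3 \left(-13 + 12\right)^{2}\right)}{4} - 1272634\right) - 2151487 = \left(\frac{2 \frac{1}{19 + \left(-1\right)^{2}} \left(-67 - 3 \left(-1\right)^{2}\right)}{4} - 1272634\right) - 2151487 = \left(\frac{2 \frac{1}{19 + 1} \left(-67 - 3\right)}{4} - 1272634\right) - 2151487 = \left(\frac{2 \cdot \frac{1}{20} \left(-67 - 3\right)}{4} - 1272634\right) - 2151487 = \left(\frac{2 \cdot \frac{1}{20} \left(-70\right)}{4} - 1272634\right) - 2151487 = \left(\frac{1}{4} \left(-7\right) - 1272634\right) - 2151487 = \left(- \frac{7}{4} - 1272634\right) - 2151487 = - \frac{5090543}{4} - 2151487 = - \frac{13696491}{4}$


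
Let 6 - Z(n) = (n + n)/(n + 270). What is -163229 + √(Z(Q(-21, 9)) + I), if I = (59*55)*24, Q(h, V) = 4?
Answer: -163229 + √1461841786/137 ≈ -1.6295e+5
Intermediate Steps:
Z(n) = 6 - 2*n/(270 + n) (Z(n) = 6 - (n + n)/(n + 270) = 6 - 2*n/(270 + n))
I = 77880 (I = 3245*24 = 77880)
-163229 + √(Z(Q(-21, 9)) + I) = -163229 + √(4*(405 + 4)/(270 + 4) + 77880) = -163229 + √(4*409/274 + 77880) = -163229 + √(4*(1/274)*409 + 77880) = -163229 + √(818/137 + 77880) = -163229 + √(10670378/137) = -163229 + √1461841786/137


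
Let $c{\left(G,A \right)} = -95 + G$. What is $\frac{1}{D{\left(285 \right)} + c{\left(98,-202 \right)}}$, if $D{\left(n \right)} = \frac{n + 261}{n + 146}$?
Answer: $\frac{431}{1839} \approx 0.23437$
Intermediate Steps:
$D{\left(n \right)} = \frac{261 + n}{146 + n}$
$\frac{1}{D{\left(285 \right)} + c{\left(98,-202 \right)}} = \frac{1}{\frac{261 + 285}{146 + 285} + \left(-95 + 98\right)} = \frac{1}{\frac{1}{431} \cdot 546 + 3} = \frac{1}{\frac{546}{431} + 3} = \frac{1}{\frac{1839}{431}} = \frac{431}{1839}$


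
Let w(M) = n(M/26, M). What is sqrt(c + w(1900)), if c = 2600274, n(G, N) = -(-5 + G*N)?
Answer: 3*sqrt(46220239)/13 ≈ 1568.9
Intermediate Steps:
n(G, N) = 5 - G*N
w(M) = 5 - M**2/26 (w(M) = 5 - M/26*M = 5 - M**2/26)
sqrt(c + w(1900)) = sqrt(2600274 + (5 - 1/26*1900**2)) = sqrt(2600274 + (5 - 1/26*3610000)) = sqrt(2600274 + (5 - 1805000/13)) = sqrt(2600274 - 1804935/13) = sqrt(31998627/13) = 3*sqrt(46220239)/13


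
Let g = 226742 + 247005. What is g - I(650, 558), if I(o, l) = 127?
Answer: 473620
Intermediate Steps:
g = 473747
g - I(650, 558) = 473747 - 1*127 = 473747 - 127 = 473620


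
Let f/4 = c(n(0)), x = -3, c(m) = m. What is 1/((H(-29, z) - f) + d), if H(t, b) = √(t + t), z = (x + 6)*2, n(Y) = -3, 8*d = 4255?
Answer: 34808/18934913 - 64*I*√58/18934913 ≈ 0.0018383 - 2.5741e-5*I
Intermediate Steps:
d = 4255/8 (d = (⅛)*4255 = 4255/8 ≈ 531.88)
z = 6 (z = (-3 + 6)*2 = 3*2 = 6)
f = -12 (f = 4*(-3) = -12)
H(t, b) = √2*√t (H(t, b) = √(2*t) = √2*√t)
1/((H(-29, z) - f) + d) = 1/((√2*√(-29) - 1*(-12)) + 4255/8) = 1/((√2*(I*√29) + 12) + 4255/8) = 1/((I*√58 + 12) + 4255/8) = 1/((12 + I*√58) + 4255/8) = 1/(4351/8 + I*√58)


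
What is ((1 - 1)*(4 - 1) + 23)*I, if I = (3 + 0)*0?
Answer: 0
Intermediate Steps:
I = 0 (I = 3*0 = 0)
((1 - 1)*(4 - 1) + 23)*I = ((1 - 1)*(4 - 1) + 23)*0 = (0*3 + 23)*0 = (0 + 23)*0 = 23*0 = 0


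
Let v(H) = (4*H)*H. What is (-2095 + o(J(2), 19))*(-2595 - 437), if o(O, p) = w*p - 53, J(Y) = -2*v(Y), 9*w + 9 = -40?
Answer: 61437416/9 ≈ 6.8264e+6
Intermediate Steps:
v(H) = 4*H²
w = -49/9 (w = -1 + (⅑)*(-40) = -1 - 40/9 = -49/9 ≈ -5.4444)
J(Y) = -8*Y²
o(O, p) = -53 - 49*p/9 (o(O, p) = -49*p/9 - 53 = -53 - 49*p/9)
(-2095 + o(J(2), 19))*(-2595 - 437) = (-2095 + (-53 - 49/9*19))*(-2595 - 437) = (-2095 + (-53 - 931/9))*(-3032) = (-2095 - 1408/9)*(-3032) = -20263/9*(-3032) = 61437416/9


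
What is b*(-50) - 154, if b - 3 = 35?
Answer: -2054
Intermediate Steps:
b = 38 (b = 3 + 35 = 38)
b*(-50) - 154 = 38*(-50) - 154 = -1900 - 154 = -2054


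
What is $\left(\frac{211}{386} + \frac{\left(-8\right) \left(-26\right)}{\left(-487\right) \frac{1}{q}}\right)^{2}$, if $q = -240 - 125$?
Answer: $\frac{864823229647129}{35337232324} \approx 24473.0$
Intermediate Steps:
$q = -365$ ($q = -240 - 125 = -365$)
$\left(\frac{211}{386} + \frac{\left(-8\right) \left(-26\right)}{\left(-487\right) \frac{1}{q}}\right)^{2} = \left(\frac{211}{386} + \frac{\left(-8\right) \left(-26\right)}{\left(-487\right) \frac{1}{-365}}\right)^{2} = \left(211 \cdot \frac{1}{386} + \frac{208}{\left(-487\right) \left(- \frac{1}{365}\right)}\right)^{2} = \left(\frac{211}{386} + \frac{208}{\frac{487}{365}}\right)^{2} = \left(\frac{211}{386} + 208 \cdot \frac{365}{487}\right)^{2} = \left(\frac{211}{386} + \frac{75920}{487}\right)^{2} = \left(\frac{29407877}{187982}\right)^{2} = \frac{864823229647129}{35337232324}$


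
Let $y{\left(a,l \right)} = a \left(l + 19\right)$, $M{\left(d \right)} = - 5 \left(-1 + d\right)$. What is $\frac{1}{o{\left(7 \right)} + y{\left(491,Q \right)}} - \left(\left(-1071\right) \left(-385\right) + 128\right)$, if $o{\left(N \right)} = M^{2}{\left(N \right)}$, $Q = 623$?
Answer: $- \frac{130388628485}{316122} \approx -4.1246 \cdot 10^{5}$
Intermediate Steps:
$M{\left(d \right)} = 5 - 5 d$
$y{\left(a,l \right)} = a \left(19 + l\right)$
$o{\left(N \right)} = \left(5 - 5 N\right)^{2}$
$\frac{1}{o{\left(7 \right)} + y{\left(491,Q \right)}} - \left(\left(-1071\right) \left(-385\right) + 128\right) = \frac{1}{25 \left(-1 + 7\right)^{2} + 491 \left(19 + 623\right)} - \left(\left(-1071\right) \left(-385\right) + 128\right) = \frac{1}{25 \cdot 6^{2} + 491 \cdot 642} - \left(412335 + 128\right) = \frac{1}{25 \cdot 36 + 315222} - 412463 = \frac{1}{900 + 315222} - 412463 = \frac{1}{316122} - 412463 = - \frac{130388628485}{316122}$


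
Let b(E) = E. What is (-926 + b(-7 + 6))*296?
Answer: -274392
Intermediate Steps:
(-926 + b(-7 + 6))*296 = (-926 + (-7 + 6))*296 = (-926 - 1)*296 = -927*296 = -274392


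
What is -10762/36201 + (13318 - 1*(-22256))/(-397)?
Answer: -1292086888/14371797 ≈ -89.904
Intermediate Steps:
-10762/36201 + (13318 - 1*(-22256))/(-397) = -10762*1/36201 + (13318 + 22256)*(-1/397) = -10762/36201 + 35574*(-1/397) = -10762/36201 - 35574/397 = -1292086888/14371797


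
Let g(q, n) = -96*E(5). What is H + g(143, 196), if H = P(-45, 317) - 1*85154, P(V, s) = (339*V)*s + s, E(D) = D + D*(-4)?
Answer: -4919232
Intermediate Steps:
E(D) = -3*D (E(D) = D - 4*D = -3*D)
P(V, s) = s + 339*V*s (P(V, s) = 339*V*s + s = s + 339*V*s)
g(q, n) = 1440 (g(q, n) = -(-288)*5 = -96*(-15) = 1440)
H = -4920672 (H = 317*(1 + 339*(-45)) - 1*85154 = 317*(1 - 15255) - 85154 = 317*(-15254) - 85154 = -4835518 - 85154 = -4920672)
H + g(143, 196) = -4920672 + 1440 = -4919232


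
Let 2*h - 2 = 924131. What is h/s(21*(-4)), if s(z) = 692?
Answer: 924133/1384 ≈ 667.73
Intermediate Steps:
h = 924133/2 (h = 1 + (1/2)*924131 = 1 + 924131/2 = 924133/2 ≈ 4.6207e+5)
h/s(21*(-4)) = (924133/2)/692 = (924133/2)*(1/692) = 924133/1384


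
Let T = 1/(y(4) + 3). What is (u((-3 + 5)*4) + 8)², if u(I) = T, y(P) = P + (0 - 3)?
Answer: 1089/16 ≈ 68.063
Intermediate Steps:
y(P) = -3 + P (y(P) = P - 3 = -3 + P)
T = ¼ (T = 1/((-3 + 4) + 3) = 1/(1 + 3) = 1/4 = ¼ ≈ 0.25000)
u(I) = ¼
(u((-3 + 5)*4) + 8)² = (¼ + 8)² = (33/4)² = 1089/16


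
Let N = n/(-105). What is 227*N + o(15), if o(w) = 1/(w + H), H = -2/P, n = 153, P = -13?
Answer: -2280214/6895 ≈ -330.71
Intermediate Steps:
H = 2/13 (H = -2/(-13) = -2*(-1/13) = 2/13 ≈ 0.15385)
N = -51/35 (N = 153/(-105) = 153*(-1/105) = -51/35 ≈ -1.4571)
o(w) = 1/(2/13 + w) (o(w) = 1/(w + 2/13) = 1/(2/13 + w))
227*N + o(15) = 227*(-51/35) + 13/(2 + 13*15) = -11577/35 + 13/(2 + 195) = -11577/35 + 13/197 = -2280214/6895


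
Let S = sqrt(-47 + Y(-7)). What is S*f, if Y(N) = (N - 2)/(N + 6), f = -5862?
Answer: -5862*I*sqrt(38) ≈ -36136.0*I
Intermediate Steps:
Y(N) = (-2 + N)/(6 + N)
S = I*sqrt(38) (S = sqrt(-47 + (-2 - 7)/(6 - 7)) = sqrt(-47 - 9/(-1)) = sqrt(-47 - 1*(-9)) = sqrt(-47 + 9) = sqrt(-38) = I*sqrt(38) ≈ 6.1644*I)
S*f = (I*sqrt(38))*(-5862) = -5862*I*sqrt(38)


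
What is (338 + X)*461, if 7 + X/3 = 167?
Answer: 377098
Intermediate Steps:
X = 480 (X = -21 + 3*167 = -21 + 501 = 480)
(338 + X)*461 = (338 + 480)*461 = 818*461 = 377098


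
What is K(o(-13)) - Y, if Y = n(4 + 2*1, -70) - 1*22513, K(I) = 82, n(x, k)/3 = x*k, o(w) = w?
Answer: 23855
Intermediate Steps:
n(x, k) = 3*k*x (n(x, k) = 3*(x*k) = 3*(k*x) = 3*k*x)
Y = -23773 (Y = 3*(-70)*(4 + 2*1) - 1*22513 = 3*(-70)*(4 + 2) - 22513 = 3*(-70)*6 - 22513 = -1260 - 22513 = -23773)
K(o(-13)) - Y = 82 - 1*(-23773) = 82 + 23773 = 23855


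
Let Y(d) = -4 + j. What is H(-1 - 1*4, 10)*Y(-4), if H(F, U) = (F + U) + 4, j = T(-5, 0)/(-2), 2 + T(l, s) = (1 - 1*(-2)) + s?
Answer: -81/2 ≈ -40.500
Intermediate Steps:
T(l, s) = 1 + s (T(l, s) = -2 + ((1 - 1*(-2)) + s) = -2 + ((1 + 2) + s) = -2 + (3 + s) = 1 + s)
j = -1/2 (j = (1 + 0)/(-2) = 1*(-1/2) = -1/2 ≈ -0.50000)
H(F, U) = 4 + F + U
Y(d) = -9/2 (Y(d) = -4 - 1/2 = -9/2)
H(-1 - 1*4, 10)*Y(-4) = (4 + (-1 - 1*4) + 10)*(-9/2) = (4 + (-1 - 4) + 10)*(-9/2) = (4 - 5 + 10)*(-9/2) = 9*(-9/2) = -81/2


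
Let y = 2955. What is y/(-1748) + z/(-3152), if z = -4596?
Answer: -40011/172178 ≈ -0.23238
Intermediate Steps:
y/(-1748) + z/(-3152) = 2955/(-1748) - 4596/(-3152) = 2955*(-1/1748) - 4596*(-1/3152) = -2955/1748 + 1149/788 = -40011/172178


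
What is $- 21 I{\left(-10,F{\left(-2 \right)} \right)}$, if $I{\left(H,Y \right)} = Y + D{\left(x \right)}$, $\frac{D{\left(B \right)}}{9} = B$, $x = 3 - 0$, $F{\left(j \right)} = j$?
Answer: $-525$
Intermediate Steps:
$x = 3$ ($x = 3 + 0 = 3$)
$D{\left(B \right)} = 9 B$
$I{\left(H,Y \right)} = 27 + Y$ ($I{\left(H,Y \right)} = Y + 9 \cdot 3 = Y + 27 = 27 + Y$)
$- 21 I{\left(-10,F{\left(-2 \right)} \right)} = - 21 \left(27 - 2\right) = \left(-21\right) 25 = -525$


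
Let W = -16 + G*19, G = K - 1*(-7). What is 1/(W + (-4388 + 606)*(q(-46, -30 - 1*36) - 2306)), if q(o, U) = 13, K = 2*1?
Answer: 1/8672281 ≈ 1.1531e-7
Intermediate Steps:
K = 2
G = 9 (G = 2 - 1*(-7) = 2 + 7 = 9)
W = 155 (W = -16 + 9*19 = -16 + 171 = 155)
1/(W + (-4388 + 606)*(q(-46, -30 - 1*36) - 2306)) = 1/(155 + (-4388 + 606)*(13 - 2306)) = 1/(155 - 3782*(-2293)) = 1/(155 + 8672126) = 1/8672281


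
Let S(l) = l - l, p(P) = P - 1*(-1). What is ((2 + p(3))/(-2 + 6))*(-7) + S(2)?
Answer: -21/2 ≈ -10.500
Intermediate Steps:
p(P) = 1 + P (p(P) = P + 1 = 1 + P)
S(l) = 0
((2 + p(3))/(-2 + 6))*(-7) + S(2) = ((2 + (1 + 3))/(-2 + 6))*(-7) + 0 = ((2 + 4)/4)*(-7) + 0 = (6*(¼))*(-7) + 0 = (3/2)*(-7) + 0 = -21/2 + 0 = -21/2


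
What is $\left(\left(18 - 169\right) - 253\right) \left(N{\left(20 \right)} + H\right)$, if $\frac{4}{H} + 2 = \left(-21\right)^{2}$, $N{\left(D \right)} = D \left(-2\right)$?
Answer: $\frac{7092624}{439} \approx 16156.0$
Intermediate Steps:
$N{\left(D \right)} = - 2 D$
$H = \frac{4}{439}$ ($H = \frac{4}{-2 + \left(-21\right)^{2}} = \frac{4}{-2 + 441} = \frac{4}{439} \approx 0.0091116$)
$\left(\left(18 - 169\right) - 253\right) \left(N{\left(20 \right)} + H\right) = \left(\left(18 - 169\right) - 253\right) \left(\left(-2\right) 20 + \frac{4}{439}\right) = \left(-151 - 253\right) \left(-40 + \frac{4}{439}\right) = \left(-404\right) \left(- \frac{17556}{439}\right) = \frac{7092624}{439}$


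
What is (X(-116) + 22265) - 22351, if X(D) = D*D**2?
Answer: -1560982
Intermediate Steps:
X(D) = D**3
(X(-116) + 22265) - 22351 = ((-116)**3 + 22265) - 22351 = (-1560896 + 22265) - 22351 = -1538631 - 22351 = -1560982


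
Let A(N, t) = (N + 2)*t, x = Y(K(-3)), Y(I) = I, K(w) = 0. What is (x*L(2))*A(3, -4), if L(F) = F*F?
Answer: 0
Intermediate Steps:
L(F) = F²
x = 0
A(N, t) = t*(2 + N) (A(N, t) = (2 + N)*t = t*(2 + N))
(x*L(2))*A(3, -4) = (0*2²)*(-4*(2 + 3)) = (0*4)*(-4*5) = 0*(-20) = 0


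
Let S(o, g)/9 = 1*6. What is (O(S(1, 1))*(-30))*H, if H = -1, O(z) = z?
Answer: 1620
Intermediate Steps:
S(o, g) = 54 (S(o, g) = 9*(1*6) = 9*6 = 54)
(O(S(1, 1))*(-30))*H = (54*(-30))*(-1) = -1620*(-1) = 1620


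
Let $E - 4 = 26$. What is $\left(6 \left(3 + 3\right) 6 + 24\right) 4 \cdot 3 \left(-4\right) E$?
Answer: $-345600$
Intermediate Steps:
$E = 30$ ($E = 4 + 26 = 30$)
$\left(6 \left(3 + 3\right) 6 + 24\right) 4 \cdot 3 \left(-4\right) E = \left(6 \left(3 + 3\right) 6 + 24\right) 4 \cdot 3 \left(-4\right) 30 = \left(6 \cdot 6 \cdot 6 + 24\right) 12 \left(-4\right) 30 = \left(36 \cdot 6 + 24\right) \left(-48\right) 30 = \left(216 + 24\right) \left(-48\right) 30 = 240 \left(-48\right) 30 = \left(-11520\right) 30 = -345600$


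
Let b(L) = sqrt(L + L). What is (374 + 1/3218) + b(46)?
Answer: 1203533/3218 + 2*sqrt(23) ≈ 383.59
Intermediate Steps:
b(L) = sqrt(2)*sqrt(L) (b(L) = sqrt(2*L) = sqrt(2)*sqrt(L))
(374 + 1/3218) + b(46) = (374 + 1/3218) + sqrt(2)*sqrt(46) = (374 + 1/3218) + 2*sqrt(23) = 1203533/3218 + 2*sqrt(23)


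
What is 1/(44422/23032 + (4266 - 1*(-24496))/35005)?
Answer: 403117580/1108719247 ≈ 0.36359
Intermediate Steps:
1/(44422/23032 + (4266 - 1*(-24496))/35005) = 1/(44422*(1/23032) + (4266 + 24496)*(1/35005)) = 1/(22211/11516 + 28762*(1/35005)) = 1/(22211/11516 + 28762/35005) = 1/(1108719247/403117580) = 403117580/1108719247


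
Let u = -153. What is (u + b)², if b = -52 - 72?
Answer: 76729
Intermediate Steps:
b = -124
(u + b)² = (-153 - 124)² = (-277)² = 76729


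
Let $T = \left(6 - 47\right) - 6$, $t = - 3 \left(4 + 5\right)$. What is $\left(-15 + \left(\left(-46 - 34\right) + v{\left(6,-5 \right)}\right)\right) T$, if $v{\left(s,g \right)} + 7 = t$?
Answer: $6063$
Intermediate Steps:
$t = -27$ ($t = \left(-3\right) 9 = -27$)
$v{\left(s,g \right)} = -34$ ($v{\left(s,g \right)} = -7 - 27 = -34$)
$T = -47$ ($T = -41 - 6 = -47$)
$\left(-15 + \left(\left(-46 - 34\right) + v{\left(6,-5 \right)}\right)\right) T = \left(-15 - 114\right) \left(-47\right) = \left(-129\right) \left(-47\right) = 6063$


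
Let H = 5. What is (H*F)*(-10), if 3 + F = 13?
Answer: -500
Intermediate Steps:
F = 10 (F = -3 + 13 = 10)
(H*F)*(-10) = (5*10)*(-10) = 50*(-10) = -500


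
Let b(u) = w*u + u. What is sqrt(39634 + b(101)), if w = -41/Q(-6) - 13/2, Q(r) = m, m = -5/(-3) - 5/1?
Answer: 2*sqrt(252005)/5 ≈ 200.80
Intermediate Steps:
m = -10/3 (m = -5*(-1/3) - 5*1 = 5/3 - 5 = -10/3 ≈ -3.3333)
Q(r) = -10/3
w = 29/5 (w = -41/(-10/3) - 13/2 = -41*(-3/10) - 13*1/2 = 123/10 - 13/2 = 29/5 ≈ 5.8000)
b(u) = 34*u/5 (b(u) = 29*u/5 + u = 34*u/5)
sqrt(39634 + b(101)) = sqrt(39634 + (34/5)*101) = sqrt(39634 + 3434/5) = sqrt(201604/5) = 2*sqrt(252005)/5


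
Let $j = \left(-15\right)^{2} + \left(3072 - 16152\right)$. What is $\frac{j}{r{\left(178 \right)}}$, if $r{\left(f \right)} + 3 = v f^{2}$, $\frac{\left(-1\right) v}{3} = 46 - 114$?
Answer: $- \frac{4285}{2154511} \approx -0.0019889$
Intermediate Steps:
$v = 204$ ($v = - 3 \left(46 - 114\right) = \left(-3\right) \left(-68\right) = 204$)
$r{\left(f \right)} = -3 + 204 f^{2}$
$j = -12855$ ($j = 225 + \left(3072 - 16152\right) = 225 - 13080 = -12855$)
$\frac{j}{r{\left(178 \right)}} = - \frac{12855}{-3 + 204 \cdot 178^{2}} = - \frac{12855}{-3 + 204 \cdot 31684} = - \frac{12855}{-3 + 6463536} = - \frac{12855}{6463533} = \left(-12855\right) \frac{1}{6463533} = - \frac{4285}{2154511}$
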